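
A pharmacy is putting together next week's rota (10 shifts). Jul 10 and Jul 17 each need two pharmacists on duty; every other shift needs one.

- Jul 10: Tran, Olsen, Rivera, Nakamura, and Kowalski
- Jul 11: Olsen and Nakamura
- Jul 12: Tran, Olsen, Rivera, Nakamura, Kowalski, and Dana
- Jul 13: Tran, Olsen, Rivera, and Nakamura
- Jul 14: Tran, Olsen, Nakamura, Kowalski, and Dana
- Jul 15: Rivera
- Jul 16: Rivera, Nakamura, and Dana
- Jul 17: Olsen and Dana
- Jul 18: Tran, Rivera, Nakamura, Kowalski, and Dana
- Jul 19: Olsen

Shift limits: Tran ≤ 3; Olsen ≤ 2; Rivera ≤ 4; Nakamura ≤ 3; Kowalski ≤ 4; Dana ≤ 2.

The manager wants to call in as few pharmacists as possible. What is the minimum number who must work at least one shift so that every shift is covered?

12 slots to fill and no one can take more than 4, so at least ⌈12/4⌉ = 3 pharmacists are needed.
No set of 4 pharmacists can cover every shift (each such set leaves at least one shift with no one available or exceeds a cap).
Tran, Olsen, Rivera, Nakamura, and Dana alone can cover everything: Jul 10→Rivera+Nakamura, Jul 11→Nakamura, Jul 12→Rivera, Jul 13→Tran, Jul 14→Tran, Jul 15→Rivera, Jul 16→Rivera, Jul 17→Olsen+Dana, Jul 18→Tran, Jul 19→Olsen.

5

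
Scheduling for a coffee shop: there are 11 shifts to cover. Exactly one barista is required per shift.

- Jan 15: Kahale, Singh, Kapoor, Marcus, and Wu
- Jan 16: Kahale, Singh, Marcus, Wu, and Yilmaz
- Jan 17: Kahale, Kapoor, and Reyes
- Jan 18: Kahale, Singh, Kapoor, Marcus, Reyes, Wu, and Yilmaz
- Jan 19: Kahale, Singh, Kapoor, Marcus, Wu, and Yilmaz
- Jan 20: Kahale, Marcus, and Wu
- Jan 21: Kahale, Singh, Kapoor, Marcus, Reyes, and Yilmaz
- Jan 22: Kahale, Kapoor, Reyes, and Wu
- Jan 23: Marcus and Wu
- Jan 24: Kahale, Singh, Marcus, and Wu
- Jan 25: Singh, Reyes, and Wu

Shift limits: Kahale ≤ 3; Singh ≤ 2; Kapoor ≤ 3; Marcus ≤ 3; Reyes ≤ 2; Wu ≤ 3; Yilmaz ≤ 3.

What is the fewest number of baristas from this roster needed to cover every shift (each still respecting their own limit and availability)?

4

11 slots to fill and no one can take more than 3, so at least ⌈11/3⌉ = 4 baristas are needed.
Kahale, Singh, Kapoor, and Marcus alone can cover everything: Jan 15→Kapoor, Jan 16→Singh, Jan 17→Kahale, Jan 18→Kapoor, Jan 19→Kapoor, Jan 20→Kahale, Jan 21→Marcus, Jan 22→Kahale, Jan 23→Marcus, Jan 24→Marcus, Jan 25→Singh.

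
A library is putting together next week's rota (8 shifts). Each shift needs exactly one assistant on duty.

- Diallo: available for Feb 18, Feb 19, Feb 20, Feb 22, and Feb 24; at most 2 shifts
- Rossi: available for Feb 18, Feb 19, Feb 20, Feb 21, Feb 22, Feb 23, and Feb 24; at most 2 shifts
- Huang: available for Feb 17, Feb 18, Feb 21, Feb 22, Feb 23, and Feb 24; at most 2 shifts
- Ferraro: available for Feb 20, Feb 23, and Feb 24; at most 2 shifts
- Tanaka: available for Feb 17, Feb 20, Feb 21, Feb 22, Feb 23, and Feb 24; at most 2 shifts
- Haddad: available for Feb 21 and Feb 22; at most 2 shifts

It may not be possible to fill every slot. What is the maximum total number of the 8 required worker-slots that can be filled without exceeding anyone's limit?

Total capacity across all assistants is 2+2+2+2+2+2 = 12, and 8 slots are needed, so at most 8 can be filled.
An assignment achieving 8: Feb 17→Huang, Feb 18→Diallo, Feb 19→Diallo, Feb 20→Rossi, Feb 21→Rossi, Feb 22→Tanaka, Feb 23→Huang, Feb 24→Ferraro.
Loads: Diallo 2/2, Rossi 2/2, Huang 2/2, Ferraro 1/2, Tanaka 1/2, Haddad 0/2.

8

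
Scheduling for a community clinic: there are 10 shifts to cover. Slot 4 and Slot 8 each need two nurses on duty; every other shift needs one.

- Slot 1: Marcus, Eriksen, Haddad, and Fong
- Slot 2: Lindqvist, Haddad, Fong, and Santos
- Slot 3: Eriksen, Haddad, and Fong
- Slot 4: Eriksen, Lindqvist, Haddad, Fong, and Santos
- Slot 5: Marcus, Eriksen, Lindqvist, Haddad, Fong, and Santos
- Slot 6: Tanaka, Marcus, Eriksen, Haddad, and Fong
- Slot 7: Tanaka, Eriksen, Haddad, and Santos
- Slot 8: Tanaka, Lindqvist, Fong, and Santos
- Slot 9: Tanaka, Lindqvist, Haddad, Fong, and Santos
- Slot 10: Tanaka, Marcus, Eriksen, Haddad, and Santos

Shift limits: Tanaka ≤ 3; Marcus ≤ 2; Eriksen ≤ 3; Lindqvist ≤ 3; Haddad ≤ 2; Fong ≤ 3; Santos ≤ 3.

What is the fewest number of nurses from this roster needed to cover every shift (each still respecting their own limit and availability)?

4

12 slots to fill and no one can take more than 3, so at least ⌈12/3⌉ = 4 nurses are needed.
Tanaka, Eriksen, Lindqvist, and Fong alone can cover everything: Slot 1→Eriksen, Slot 2→Lindqvist, Slot 3→Eriksen, Slot 4→Eriksen+Lindqvist, Slot 5→Lindqvist, Slot 6→Fong, Slot 7→Tanaka, Slot 8→Tanaka+Fong, Slot 9→Fong, Slot 10→Tanaka.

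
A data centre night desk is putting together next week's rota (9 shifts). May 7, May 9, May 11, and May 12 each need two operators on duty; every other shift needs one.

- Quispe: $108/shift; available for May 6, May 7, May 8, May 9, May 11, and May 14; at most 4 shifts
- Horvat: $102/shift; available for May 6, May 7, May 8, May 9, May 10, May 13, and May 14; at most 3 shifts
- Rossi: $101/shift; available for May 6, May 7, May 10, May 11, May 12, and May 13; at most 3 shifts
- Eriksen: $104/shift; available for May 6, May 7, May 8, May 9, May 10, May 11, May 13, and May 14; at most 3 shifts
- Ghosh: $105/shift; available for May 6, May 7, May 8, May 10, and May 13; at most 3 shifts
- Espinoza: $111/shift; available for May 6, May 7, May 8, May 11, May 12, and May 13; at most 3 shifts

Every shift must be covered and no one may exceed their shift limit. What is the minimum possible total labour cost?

May 12 can only be covered by Rossi and Espinoza, so that assignment is forced.
Picking the cheapest available operator for each shift independently would cost $1333, but that ignores the shift limits.
An optimal schedule: May 6→Ghosh, May 7→Eriksen+Ghosh, May 8→Horvat, May 9→Horvat+Eriksen, May 10→Rossi, May 11→Rossi+Eriksen, May 12→Rossi+Espinoza, May 13→Ghosh, May 14→Horvat.
Total: 105 + 104 + 105 + 102 + 102 + 104 + 101 + 101 + 104 + 101 + 111 + 105 + 102 = $1347.

$1347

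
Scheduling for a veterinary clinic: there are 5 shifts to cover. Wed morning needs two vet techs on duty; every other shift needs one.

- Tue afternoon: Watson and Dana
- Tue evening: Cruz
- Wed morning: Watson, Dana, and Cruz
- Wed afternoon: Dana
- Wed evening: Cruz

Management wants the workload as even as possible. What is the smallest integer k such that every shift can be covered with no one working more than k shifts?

2

With 3 vet techs and 6 worker-slots to fill, someone must work at least ⌈6/3⌉ = 2 shifts, so k ≥ 2.
k = 2 works: Tue afternoon→Watson, Tue evening→Cruz, Wed morning→Watson+Dana, Wed afternoon→Dana, Wed evening→Cruz.
Loads: Watson 2, Dana 2, Cruz 2 — all ≤ 2.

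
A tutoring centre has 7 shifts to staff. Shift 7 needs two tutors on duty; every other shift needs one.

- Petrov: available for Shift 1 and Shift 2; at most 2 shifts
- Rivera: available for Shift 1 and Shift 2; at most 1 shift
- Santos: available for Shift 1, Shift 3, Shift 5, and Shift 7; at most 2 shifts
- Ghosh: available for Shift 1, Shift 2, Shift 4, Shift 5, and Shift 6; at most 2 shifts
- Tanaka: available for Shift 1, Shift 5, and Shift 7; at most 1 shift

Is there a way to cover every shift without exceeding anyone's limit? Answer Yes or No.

Total capacity is 8 and 8 slots are needed, so capacity alone doesn't rule it out.
Shifts {Shift 3, Shift 4, Shift 5, Shift 6, Shift 7} need 6 worker-slots in total, but the tutors available for any of those shifts (Santos, Ghosh, and Tanaka) can supply at most 5 among them. So no valid schedule exists.

No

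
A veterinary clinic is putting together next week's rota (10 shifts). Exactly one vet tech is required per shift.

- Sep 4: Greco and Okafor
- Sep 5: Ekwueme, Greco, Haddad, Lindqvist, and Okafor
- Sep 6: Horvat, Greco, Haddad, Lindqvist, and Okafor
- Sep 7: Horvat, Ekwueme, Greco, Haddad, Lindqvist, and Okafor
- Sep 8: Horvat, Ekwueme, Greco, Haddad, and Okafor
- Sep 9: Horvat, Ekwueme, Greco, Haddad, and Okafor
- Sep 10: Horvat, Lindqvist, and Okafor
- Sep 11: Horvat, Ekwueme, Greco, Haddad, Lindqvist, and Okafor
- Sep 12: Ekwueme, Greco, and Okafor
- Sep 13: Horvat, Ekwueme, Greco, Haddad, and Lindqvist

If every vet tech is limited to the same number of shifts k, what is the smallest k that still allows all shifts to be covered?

2

With 6 vet techs and 10 worker-slots to fill, someone must work at least ⌈10/6⌉ = 2 shifts, so k ≥ 2.
k = 2 works: Sep 4→Greco, Sep 5→Ekwueme, Sep 6→Horvat, Sep 7→Lindqvist, Sep 8→Greco, Sep 9→Haddad, Sep 10→Horvat, Sep 11→Lindqvist, Sep 12→Ekwueme, Sep 13→Haddad.
Loads: Horvat 2, Ekwueme 2, Greco 2, Haddad 2, Lindqvist 2, Okafor 0 — all ≤ 2.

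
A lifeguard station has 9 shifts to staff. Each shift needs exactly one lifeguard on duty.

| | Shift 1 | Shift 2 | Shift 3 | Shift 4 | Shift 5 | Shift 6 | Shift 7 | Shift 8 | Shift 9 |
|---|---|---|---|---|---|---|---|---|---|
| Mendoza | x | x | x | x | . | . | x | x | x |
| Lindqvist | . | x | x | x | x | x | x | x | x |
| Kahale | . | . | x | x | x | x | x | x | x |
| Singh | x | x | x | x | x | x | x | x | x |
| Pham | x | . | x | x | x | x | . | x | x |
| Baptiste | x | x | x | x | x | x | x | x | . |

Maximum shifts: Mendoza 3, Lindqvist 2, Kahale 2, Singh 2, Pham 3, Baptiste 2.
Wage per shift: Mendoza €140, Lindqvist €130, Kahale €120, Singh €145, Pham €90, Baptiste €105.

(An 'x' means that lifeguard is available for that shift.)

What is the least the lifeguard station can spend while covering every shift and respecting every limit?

€980

Picking the cheapest available lifeguard for each shift independently would cost €840, but that ignores the shift limits.
An optimal schedule: Shift 1→Pham, Shift 2→Baptiste, Shift 3→Kahale, Shift 4→Lindqvist, Shift 5→Pham, Shift 6→Pham, Shift 7→Baptiste, Shift 8→Lindqvist, Shift 9→Kahale.
Total: 90 + 105 + 120 + 130 + 90 + 90 + 105 + 130 + 120 = €980.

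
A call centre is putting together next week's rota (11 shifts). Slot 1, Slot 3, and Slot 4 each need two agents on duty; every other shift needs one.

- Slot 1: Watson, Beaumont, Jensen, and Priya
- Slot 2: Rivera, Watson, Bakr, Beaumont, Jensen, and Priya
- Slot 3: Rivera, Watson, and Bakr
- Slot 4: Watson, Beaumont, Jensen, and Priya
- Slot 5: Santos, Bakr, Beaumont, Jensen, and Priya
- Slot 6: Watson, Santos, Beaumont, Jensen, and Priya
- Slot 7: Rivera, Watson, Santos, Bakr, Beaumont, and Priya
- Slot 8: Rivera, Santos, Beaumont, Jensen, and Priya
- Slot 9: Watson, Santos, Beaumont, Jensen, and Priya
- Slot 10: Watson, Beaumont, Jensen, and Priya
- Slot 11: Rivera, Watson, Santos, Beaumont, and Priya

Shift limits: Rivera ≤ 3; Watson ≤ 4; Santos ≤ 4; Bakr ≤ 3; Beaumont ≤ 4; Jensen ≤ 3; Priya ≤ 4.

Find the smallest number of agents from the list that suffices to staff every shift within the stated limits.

4

14 slots to fill and no one can take more than 4, so at least ⌈14/4⌉ = 4 agents are needed.
Rivera, Watson, Santos, and Beaumont alone can cover everything: Slot 1→Watson+Beaumont, Slot 2→Rivera, Slot 3→Rivera+Watson, Slot 4→Watson+Beaumont, Slot 5→Santos, Slot 6→Santos, Slot 7→Santos, Slot 8→Rivera, Slot 9→Santos, Slot 10→Watson, Slot 11→Beaumont.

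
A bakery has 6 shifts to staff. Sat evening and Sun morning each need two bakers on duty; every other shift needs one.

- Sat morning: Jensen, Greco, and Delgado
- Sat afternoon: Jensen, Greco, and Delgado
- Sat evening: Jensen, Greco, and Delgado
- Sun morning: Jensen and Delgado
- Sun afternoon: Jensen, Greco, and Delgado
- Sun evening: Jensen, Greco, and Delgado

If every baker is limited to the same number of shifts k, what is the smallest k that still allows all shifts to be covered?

With 3 bakers and 8 worker-slots to fill, someone must work at least ⌈8/3⌉ = 3 shifts, so k ≥ 3.
k = 3 works: Sat morning→Jensen, Sat afternoon→Jensen, Sat evening→Greco+Delgado, Sun morning→Jensen+Delgado, Sun afternoon→Greco, Sun evening→Greco.
Loads: Jensen 3, Greco 3, Delgado 2 — all ≤ 3.

3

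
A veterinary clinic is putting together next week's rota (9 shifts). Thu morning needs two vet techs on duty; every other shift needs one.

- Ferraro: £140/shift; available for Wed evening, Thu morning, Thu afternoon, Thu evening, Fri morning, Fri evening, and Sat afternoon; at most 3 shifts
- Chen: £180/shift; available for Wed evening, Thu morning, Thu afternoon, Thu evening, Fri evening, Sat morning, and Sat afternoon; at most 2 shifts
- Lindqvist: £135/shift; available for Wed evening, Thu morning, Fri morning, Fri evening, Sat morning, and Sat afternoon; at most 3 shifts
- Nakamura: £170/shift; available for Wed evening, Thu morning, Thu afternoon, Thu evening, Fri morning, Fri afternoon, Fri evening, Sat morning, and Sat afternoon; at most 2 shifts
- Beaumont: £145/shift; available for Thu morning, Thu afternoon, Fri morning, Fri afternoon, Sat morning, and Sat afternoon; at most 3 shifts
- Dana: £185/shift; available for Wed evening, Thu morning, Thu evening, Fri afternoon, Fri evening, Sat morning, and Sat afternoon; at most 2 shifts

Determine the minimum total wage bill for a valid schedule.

£1430

Picking the cheapest available vet tech for each shift independently would cost £1375, but that ignores the shift limits.
An optimal schedule: Wed evening→Lindqvist, Thu morning→Beaumont+Nakamura, Thu afternoon→Ferraro, Thu evening→Ferraro, Fri morning→Lindqvist, Fri afternoon→Beaumont, Fri evening→Lindqvist, Sat morning→Beaumont, Sat afternoon→Ferraro.
Total: 135 + 145 + 170 + 140 + 140 + 135 + 145 + 135 + 145 + 140 = £1430.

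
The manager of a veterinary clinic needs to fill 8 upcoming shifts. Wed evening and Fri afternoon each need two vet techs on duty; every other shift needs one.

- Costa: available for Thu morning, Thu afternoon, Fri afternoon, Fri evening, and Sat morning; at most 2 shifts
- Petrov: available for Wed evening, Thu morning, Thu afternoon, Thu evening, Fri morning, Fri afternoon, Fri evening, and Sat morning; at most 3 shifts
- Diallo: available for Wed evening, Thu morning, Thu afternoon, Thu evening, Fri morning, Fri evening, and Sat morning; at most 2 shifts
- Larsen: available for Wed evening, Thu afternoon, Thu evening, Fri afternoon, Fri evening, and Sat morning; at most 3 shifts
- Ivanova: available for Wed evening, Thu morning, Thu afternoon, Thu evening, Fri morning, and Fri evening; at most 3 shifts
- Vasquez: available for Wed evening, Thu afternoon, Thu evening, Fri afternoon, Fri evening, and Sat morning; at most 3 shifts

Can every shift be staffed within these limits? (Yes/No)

One valid schedule: Wed evening→Diallo+Larsen, Thu morning→Costa, Thu afternoon→Petrov, Thu evening→Petrov, Fri morning→Petrov, Fri afternoon→Larsen+Vasquez, Fri evening→Diallo, Sat morning→Costa.
Loads: Costa 2/2, Petrov 3/3, Diallo 2/2, Larsen 2/3, Ivanova 0/3, Vasquez 1/3 — all within limits.

Yes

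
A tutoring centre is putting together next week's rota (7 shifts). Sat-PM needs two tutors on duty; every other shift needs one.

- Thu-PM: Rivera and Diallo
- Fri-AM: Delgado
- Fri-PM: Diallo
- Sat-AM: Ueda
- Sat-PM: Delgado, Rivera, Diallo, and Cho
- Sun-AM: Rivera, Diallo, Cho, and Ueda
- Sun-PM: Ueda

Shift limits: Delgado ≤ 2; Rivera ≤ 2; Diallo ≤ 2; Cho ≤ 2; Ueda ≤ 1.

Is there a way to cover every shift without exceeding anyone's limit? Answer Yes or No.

No

Total capacity is 9 and 8 slots are needed, so capacity alone doesn't rule it out.
Shifts {Sat-AM, Sun-PM} need 2 worker-slots in total, but the tutors available for any of those shifts (Ueda) can supply at most 1 among them. So no valid schedule exists.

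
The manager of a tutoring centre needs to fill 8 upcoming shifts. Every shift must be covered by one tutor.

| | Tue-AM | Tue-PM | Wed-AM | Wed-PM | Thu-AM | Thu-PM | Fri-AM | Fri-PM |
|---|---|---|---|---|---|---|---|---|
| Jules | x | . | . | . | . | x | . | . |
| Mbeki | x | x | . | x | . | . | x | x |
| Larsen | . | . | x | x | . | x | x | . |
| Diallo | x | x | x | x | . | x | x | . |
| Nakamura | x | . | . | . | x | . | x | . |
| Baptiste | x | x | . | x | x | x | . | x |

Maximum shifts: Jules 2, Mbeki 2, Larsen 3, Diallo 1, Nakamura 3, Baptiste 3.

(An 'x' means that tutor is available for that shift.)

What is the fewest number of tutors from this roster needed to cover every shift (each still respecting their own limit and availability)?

3

8 slots to fill and no one can take more than 3, so at least ⌈8/3⌉ = 3 tutors are needed.
Jules, Larsen, and Baptiste alone can cover everything: Tue-AM→Jules, Tue-PM→Baptiste, Wed-AM→Larsen, Wed-PM→Larsen, Thu-AM→Baptiste, Thu-PM→Jules, Fri-AM→Larsen, Fri-PM→Baptiste.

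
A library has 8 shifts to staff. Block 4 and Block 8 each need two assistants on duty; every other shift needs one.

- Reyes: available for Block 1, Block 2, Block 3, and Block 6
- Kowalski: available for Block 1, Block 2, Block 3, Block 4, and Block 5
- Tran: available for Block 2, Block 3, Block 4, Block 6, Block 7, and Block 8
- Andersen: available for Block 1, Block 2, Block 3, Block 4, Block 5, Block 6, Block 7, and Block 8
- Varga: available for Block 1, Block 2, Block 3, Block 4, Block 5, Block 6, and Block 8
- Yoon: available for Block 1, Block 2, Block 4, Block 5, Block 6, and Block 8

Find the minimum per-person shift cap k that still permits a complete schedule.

2

With 6 assistants and 10 worker-slots to fill, someone must work at least ⌈10/6⌉ = 2 shifts, so k ≥ 2.
k = 2 works: Block 1→Reyes, Block 2→Kowalski, Block 3→Reyes, Block 4→Andersen+Varga, Block 5→Kowalski, Block 6→Tran, Block 7→Tran, Block 8→Andersen+Varga.
Loads: Reyes 2, Kowalski 2, Tran 2, Andersen 2, Varga 2, Yoon 0 — all ≤ 2.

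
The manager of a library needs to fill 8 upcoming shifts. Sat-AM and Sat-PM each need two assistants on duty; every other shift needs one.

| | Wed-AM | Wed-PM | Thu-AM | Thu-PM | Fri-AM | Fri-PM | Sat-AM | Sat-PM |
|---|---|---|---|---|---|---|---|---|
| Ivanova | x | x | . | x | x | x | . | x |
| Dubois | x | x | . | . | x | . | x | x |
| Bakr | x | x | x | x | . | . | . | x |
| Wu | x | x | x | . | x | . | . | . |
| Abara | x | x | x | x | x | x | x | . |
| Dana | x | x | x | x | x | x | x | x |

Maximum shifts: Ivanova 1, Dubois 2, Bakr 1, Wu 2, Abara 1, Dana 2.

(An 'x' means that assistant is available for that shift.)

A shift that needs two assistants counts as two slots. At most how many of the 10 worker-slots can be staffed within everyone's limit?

Total capacity across all assistants is 1+2+1+2+1+2 = 9, and 10 slots are needed, so at most 9 can be filled.
An assignment achieving 9: Wed-AM→Wu, Thu-AM→Bakr, Thu-PM→Dana, Fri-AM→Wu, Fri-PM→Ivanova, Sat-AM→Dubois+Abara, Sat-PM→Dubois+Dana.
Loads: Ivanova 1/1, Dubois 2/2, Bakr 1/1, Wu 2/2, Abara 1/1, Dana 2/2.

9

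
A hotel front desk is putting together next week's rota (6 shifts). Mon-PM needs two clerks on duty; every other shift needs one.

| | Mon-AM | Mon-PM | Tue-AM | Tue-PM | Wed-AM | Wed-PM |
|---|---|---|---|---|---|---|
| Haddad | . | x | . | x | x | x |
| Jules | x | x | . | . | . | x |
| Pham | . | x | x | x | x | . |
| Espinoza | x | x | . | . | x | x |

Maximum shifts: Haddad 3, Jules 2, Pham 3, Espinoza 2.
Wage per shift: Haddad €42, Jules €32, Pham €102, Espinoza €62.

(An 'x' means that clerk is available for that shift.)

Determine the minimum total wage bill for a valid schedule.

€354

Tue-AM can only be covered by Pham, so that assignment is forced.
Picking the cheapest available clerk for each shift independently would cost €324, but that ignores the shift limits.
An optimal schedule: Mon-AM→Jules, Mon-PM→Haddad+Espinoza, Tue-AM→Pham, Tue-PM→Haddad, Wed-AM→Haddad, Wed-PM→Jules.
Total: 32 + 42 + 62 + 102 + 42 + 42 + 32 = €354.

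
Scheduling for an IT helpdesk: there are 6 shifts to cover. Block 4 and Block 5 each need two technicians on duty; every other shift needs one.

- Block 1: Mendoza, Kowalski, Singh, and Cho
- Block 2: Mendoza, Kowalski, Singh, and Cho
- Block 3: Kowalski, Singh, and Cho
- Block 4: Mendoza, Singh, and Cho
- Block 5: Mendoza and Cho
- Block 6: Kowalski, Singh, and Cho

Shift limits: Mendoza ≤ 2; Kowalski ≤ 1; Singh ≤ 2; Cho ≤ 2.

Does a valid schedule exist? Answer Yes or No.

No

Total capacity is 2+1+2+2 = 7 but 8 worker-slots are needed — infeasible.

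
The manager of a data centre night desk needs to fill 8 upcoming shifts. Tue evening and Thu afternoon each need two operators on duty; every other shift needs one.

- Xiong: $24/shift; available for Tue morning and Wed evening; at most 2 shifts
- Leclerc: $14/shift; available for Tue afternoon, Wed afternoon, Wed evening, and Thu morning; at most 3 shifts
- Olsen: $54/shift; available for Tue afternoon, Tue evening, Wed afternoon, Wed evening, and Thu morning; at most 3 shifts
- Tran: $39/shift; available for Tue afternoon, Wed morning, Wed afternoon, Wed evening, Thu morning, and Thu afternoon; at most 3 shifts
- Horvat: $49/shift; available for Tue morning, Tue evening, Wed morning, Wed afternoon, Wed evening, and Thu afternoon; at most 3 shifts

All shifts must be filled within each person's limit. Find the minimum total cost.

Tue evening can only be covered by Olsen and Horvat, so that assignment is forced.
Thu afternoon can only be covered by Tran and Horvat, so that assignment is forced.
Picking the cheapest available operator for each shift independently would cost $310, but that ignores the shift limits.
An optimal schedule: Tue morning→Xiong, Tue afternoon→Leclerc, Tue evening→Olsen+Horvat, Wed morning→Tran, Wed afternoon→Leclerc, Wed evening→Xiong, Thu morning→Leclerc, Thu afternoon→Tran+Horvat.
Total: 24 + 14 + 54 + 49 + 39 + 14 + 24 + 14 + 39 + 49 = $320.

$320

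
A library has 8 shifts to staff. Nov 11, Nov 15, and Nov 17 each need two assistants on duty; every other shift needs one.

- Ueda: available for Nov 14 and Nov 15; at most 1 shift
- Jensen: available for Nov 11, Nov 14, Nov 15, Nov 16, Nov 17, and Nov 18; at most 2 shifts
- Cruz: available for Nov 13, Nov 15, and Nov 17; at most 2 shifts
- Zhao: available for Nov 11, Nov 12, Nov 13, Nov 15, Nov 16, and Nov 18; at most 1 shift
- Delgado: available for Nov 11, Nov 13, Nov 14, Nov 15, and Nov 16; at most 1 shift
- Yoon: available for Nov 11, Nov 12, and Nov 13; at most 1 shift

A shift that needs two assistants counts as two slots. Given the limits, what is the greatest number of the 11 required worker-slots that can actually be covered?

Total capacity across all assistants is 1+2+2+1+1+1 = 8, and 11 slots are needed, so at most 8 can be filled.
An assignment achieving 8: Nov 11→Yoon, Nov 12→Zhao, Nov 13→Cruz, Nov 14→Ueda, Nov 16→Delgado, Nov 17→Jensen+Cruz, Nov 18→Jensen.
Loads: Ueda 1/1, Jensen 2/2, Cruz 2/2, Zhao 1/1, Delgado 1/1, Yoon 1/1.

8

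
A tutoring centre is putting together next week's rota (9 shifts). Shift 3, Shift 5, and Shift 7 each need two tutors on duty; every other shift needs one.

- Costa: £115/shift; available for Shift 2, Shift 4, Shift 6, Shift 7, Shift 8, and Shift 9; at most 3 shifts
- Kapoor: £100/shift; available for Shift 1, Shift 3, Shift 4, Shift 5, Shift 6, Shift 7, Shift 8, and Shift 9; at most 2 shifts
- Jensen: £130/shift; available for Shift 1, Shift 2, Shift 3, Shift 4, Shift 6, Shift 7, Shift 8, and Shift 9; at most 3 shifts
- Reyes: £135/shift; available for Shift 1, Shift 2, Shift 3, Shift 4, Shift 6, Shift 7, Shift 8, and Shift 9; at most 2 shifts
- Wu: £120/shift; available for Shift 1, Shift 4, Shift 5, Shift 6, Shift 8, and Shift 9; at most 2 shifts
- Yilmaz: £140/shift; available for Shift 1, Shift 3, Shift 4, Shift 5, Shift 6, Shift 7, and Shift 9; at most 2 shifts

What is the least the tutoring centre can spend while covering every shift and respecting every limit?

£1445

Picking the cheapest available tutor for each shift independently would cost £1280, but that ignores the shift limits.
An optimal schedule: Shift 1→Kapoor, Shift 2→Costa, Shift 3→Jensen+Reyes, Shift 4→Costa, Shift 5→Kapoor+Wu, Shift 6→Wu, Shift 7→Jensen+Reyes, Shift 8→Costa, Shift 9→Jensen.
Total: 100 + 115 + 130 + 135 + 115 + 100 + 120 + 120 + 130 + 135 + 115 + 130 = £1445.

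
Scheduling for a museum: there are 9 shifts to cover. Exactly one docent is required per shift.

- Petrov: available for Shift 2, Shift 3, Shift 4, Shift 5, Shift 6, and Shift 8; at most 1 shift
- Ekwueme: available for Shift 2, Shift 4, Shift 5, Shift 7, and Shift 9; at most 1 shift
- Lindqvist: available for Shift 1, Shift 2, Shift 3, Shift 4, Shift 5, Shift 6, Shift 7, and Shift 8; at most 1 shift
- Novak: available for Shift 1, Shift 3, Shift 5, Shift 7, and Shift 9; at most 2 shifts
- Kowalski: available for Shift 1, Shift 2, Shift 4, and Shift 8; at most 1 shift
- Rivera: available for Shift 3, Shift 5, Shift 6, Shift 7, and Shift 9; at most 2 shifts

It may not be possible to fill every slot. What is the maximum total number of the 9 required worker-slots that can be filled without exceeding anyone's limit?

Total capacity across all docents is 1+1+1+2+1+2 = 8, and 9 slots are needed, so at most 8 can be filled.
An assignment achieving 8: Shift 1→Lindqvist, Shift 2→Ekwueme, Shift 3→Novak, Shift 5→Rivera, Shift 6→Petrov, Shift 7→Rivera, Shift 8→Kowalski, Shift 9→Novak.
Loads: Petrov 1/1, Ekwueme 1/1, Lindqvist 1/1, Novak 2/2, Kowalski 1/1, Rivera 2/2.

8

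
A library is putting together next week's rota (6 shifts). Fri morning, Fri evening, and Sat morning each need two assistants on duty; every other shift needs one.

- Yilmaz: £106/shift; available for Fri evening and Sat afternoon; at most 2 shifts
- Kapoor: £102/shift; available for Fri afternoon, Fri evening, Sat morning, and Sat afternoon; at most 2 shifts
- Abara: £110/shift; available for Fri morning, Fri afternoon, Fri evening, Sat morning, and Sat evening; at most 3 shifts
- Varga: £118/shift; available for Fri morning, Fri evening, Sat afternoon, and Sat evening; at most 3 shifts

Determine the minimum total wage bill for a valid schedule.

£982

Fri morning can only be covered by Abara and Varga, so that assignment is forced.
Sat morning can only be covered by Kapoor and Abara, so that assignment is forced.
Picking the cheapest available assistant for each shift independently would cost £962, but that ignores the shift limits.
An optimal schedule: Fri morning→Abara+Varga, Fri afternoon→Kapoor, Fri evening→Yilmaz+Varga, Sat morning→Kapoor+Abara, Sat afternoon→Yilmaz, Sat evening→Abara.
Total: 110 + 118 + 102 + 106 + 118 + 102 + 110 + 106 + 110 = £982.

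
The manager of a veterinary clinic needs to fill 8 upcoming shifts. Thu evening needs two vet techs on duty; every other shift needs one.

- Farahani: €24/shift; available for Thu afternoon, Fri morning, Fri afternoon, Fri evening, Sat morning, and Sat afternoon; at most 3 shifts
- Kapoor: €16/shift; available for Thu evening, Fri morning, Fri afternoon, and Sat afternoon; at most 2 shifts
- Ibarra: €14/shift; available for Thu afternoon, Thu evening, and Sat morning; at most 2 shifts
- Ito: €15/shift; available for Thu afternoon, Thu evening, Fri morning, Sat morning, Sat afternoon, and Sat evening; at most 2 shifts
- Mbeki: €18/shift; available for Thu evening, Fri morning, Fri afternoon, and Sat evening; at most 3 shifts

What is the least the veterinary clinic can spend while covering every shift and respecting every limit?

€150

Fri evening can only be covered by Farahani, so that assignment is forced.
Picking the cheapest available vet tech for each shift independently would cost €142, but that ignores the shift limits.
An optimal schedule: Thu afternoon→Ibarra, Thu evening→Kapoor+Mbeki, Fri morning→Mbeki, Fri afternoon→Kapoor, Fri evening→Farahani, Sat morning→Ibarra, Sat afternoon→Ito, Sat evening→Ito.
Total: 14 + 16 + 18 + 18 + 16 + 24 + 14 + 15 + 15 = €150.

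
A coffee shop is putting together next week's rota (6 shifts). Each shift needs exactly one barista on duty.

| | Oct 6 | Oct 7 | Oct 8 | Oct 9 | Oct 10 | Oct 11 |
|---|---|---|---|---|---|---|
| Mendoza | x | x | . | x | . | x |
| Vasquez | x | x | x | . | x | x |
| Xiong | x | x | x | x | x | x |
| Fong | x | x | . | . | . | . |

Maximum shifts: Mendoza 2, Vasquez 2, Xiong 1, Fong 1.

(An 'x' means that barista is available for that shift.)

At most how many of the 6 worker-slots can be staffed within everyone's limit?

Total capacity across all baristas is 2+2+1+1 = 6, and 6 slots are needed, so at most 6 can be filled.
An assignment achieving 6: Oct 6→Xiong, Oct 7→Fong, Oct 8→Vasquez, Oct 9→Mendoza, Oct 10→Vasquez, Oct 11→Mendoza.
Loads: Mendoza 2/2, Vasquez 2/2, Xiong 1/1, Fong 1/1.

6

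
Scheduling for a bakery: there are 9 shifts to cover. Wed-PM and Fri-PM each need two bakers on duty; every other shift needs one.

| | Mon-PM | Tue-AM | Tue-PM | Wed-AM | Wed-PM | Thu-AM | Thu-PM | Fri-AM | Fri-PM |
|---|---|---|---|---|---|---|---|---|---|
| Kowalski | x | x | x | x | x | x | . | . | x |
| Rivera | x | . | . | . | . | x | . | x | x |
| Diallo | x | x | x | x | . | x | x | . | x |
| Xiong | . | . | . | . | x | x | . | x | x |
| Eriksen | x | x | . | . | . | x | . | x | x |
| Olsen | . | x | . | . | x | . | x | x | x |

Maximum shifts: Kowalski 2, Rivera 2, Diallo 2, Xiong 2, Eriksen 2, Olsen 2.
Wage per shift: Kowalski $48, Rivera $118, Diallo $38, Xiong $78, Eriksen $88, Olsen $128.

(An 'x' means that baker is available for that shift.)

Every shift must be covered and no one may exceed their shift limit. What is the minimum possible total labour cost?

Picking the cheapest available baker for each shift independently would cost $518, but that ignores the shift limits.
An optimal schedule: Mon-PM→Kowalski, Tue-AM→Eriksen, Tue-PM→Diallo, Wed-AM→Diallo, Wed-PM→Kowalski+Xiong, Thu-AM→Rivera, Thu-PM→Olsen, Fri-AM→Xiong, Fri-PM→Eriksen+Rivera.
Total: 48 + 88 + 38 + 38 + 48 + 78 + 118 + 128 + 78 + 88 + 118 = $868.

$868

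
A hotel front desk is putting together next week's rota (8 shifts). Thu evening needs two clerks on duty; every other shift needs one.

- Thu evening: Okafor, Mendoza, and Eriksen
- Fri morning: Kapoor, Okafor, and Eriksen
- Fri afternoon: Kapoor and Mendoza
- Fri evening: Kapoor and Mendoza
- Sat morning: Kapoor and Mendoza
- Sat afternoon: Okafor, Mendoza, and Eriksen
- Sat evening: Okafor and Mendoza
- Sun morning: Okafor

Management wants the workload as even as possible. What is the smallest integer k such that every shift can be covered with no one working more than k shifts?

3

With 4 clerks and 9 worker-slots to fill, someone must work at least ⌈9/4⌉ = 3 shifts, so k ≥ 3.
k = 3 works: Thu evening→Okafor+Mendoza, Fri morning→Eriksen, Fri afternoon→Kapoor, Fri evening→Kapoor, Sat morning→Kapoor, Sat afternoon→Mendoza, Sat evening→Okafor, Sun morning→Okafor.
Loads: Kapoor 3, Okafor 3, Mendoza 2, Eriksen 1 — all ≤ 3.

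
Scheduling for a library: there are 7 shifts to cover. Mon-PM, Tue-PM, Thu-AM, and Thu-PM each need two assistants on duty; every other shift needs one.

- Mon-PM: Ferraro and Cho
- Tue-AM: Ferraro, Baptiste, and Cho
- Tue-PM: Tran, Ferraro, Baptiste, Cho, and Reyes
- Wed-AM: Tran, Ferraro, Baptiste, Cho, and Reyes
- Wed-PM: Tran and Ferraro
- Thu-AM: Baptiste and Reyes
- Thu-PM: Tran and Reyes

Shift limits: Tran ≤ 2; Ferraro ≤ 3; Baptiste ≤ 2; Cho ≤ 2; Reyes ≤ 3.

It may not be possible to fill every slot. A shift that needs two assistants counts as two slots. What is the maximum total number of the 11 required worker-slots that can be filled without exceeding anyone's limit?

11

Total capacity across all assistants is 2+3+2+2+3 = 12, and 11 slots are needed, so at most 11 can be filled.
An assignment achieving 11: Mon-PM→Ferraro+Cho, Tue-AM→Ferraro, Tue-PM→Ferraro+Baptiste, Wed-AM→Cho, Wed-PM→Tran, Thu-AM→Baptiste+Reyes, Thu-PM→Tran+Reyes.
Loads: Tran 2/2, Ferraro 3/3, Baptiste 2/2, Cho 2/2, Reyes 2/3.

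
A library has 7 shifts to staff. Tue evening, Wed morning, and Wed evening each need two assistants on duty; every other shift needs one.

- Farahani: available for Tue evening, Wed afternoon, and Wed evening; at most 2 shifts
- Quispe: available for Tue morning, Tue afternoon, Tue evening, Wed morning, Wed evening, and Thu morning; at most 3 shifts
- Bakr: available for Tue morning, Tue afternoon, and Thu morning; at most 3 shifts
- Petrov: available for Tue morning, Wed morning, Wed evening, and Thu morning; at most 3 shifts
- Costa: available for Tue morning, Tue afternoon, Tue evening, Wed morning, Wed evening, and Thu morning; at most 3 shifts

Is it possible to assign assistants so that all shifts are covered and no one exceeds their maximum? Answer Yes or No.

Wed afternoon can only be covered by Farahani, so that assignment is forced.
One valid schedule: Tue morning→Bakr, Tue afternoon→Quispe, Tue evening→Farahani+Quispe, Wed morning→Quispe+Petrov, Wed afternoon→Farahani, Wed evening→Petrov+Costa, Thu morning→Bakr.
Loads: Farahani 2/2, Quispe 3/3, Bakr 2/3, Petrov 2/3, Costa 1/3 — all within limits.

Yes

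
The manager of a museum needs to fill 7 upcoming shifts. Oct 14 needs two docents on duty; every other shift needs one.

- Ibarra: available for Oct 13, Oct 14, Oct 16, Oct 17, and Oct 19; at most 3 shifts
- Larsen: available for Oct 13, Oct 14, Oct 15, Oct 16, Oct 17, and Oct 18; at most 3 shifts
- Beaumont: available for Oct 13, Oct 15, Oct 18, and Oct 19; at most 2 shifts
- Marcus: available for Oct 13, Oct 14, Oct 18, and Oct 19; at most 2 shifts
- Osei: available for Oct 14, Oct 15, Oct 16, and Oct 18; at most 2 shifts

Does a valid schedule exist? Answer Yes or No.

Yes

One valid schedule: Oct 13→Larsen, Oct 14→Marcus+Osei, Oct 15→Larsen, Oct 16→Ibarra, Oct 17→Ibarra, Oct 18→Larsen, Oct 19→Ibarra.
Loads: Ibarra 3/3, Larsen 3/3, Beaumont 0/2, Marcus 1/2, Osei 1/2 — all within limits.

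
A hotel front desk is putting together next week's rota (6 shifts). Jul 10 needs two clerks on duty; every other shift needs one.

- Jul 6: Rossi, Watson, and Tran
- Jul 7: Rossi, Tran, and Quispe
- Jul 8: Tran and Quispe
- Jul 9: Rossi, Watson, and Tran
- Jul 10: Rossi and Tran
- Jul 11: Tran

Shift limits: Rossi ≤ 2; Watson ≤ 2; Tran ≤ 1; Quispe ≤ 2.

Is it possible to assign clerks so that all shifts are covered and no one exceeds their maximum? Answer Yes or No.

Total capacity is 7 and 7 slots are needed, so capacity alone doesn't rule it out.
Shifts {Jul 10, Jul 11} need 3 worker-slots in total, but the clerks available for any of those shifts (Rossi and Tran) can supply at most 2 among them. So no valid schedule exists.

No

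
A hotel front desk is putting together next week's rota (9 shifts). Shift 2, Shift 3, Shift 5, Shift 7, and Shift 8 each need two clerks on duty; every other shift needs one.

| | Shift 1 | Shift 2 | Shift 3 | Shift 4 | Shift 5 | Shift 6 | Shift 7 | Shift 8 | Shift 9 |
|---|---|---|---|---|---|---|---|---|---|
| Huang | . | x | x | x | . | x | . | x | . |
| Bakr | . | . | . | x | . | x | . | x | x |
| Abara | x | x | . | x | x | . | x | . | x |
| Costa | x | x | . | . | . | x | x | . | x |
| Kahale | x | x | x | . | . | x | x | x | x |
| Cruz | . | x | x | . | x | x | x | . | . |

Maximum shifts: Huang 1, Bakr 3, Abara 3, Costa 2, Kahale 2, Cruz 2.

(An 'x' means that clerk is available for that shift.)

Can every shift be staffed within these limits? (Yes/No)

No

Total capacity is 1+3+3+2+2+2 = 13 but 14 worker-slots are needed — infeasible.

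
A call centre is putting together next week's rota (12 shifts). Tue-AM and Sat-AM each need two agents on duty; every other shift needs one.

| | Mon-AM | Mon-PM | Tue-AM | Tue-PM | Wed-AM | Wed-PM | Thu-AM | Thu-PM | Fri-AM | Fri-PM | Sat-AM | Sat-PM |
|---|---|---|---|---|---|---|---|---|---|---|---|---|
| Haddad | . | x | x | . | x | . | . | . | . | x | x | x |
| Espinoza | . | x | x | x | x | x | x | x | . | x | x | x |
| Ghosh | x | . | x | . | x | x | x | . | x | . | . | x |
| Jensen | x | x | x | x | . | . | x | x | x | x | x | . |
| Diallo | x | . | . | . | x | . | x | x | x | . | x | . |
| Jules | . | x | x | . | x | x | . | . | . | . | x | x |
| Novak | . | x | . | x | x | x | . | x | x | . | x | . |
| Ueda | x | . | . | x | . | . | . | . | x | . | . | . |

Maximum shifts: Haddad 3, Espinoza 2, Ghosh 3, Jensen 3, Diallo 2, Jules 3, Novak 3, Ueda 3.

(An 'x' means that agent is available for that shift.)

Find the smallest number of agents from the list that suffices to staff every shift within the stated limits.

5

14 slots to fill and no one can take more than 3, so at least ⌈14/3⌉ = 5 agents are needed.
Haddad, Espinoza, Ghosh, Jensen, and Jules alone can cover everything: Mon-AM→Ghosh, Mon-PM→Haddad, Tue-AM→Jensen+Jules, Tue-PM→Espinoza, Wed-AM→Haddad, Wed-PM→Ghosh, Thu-AM→Jensen, Thu-PM→Espinoza, Fri-AM→Ghosh, Fri-PM→Haddad, Sat-AM→Jensen+Jules, Sat-PM→Jules.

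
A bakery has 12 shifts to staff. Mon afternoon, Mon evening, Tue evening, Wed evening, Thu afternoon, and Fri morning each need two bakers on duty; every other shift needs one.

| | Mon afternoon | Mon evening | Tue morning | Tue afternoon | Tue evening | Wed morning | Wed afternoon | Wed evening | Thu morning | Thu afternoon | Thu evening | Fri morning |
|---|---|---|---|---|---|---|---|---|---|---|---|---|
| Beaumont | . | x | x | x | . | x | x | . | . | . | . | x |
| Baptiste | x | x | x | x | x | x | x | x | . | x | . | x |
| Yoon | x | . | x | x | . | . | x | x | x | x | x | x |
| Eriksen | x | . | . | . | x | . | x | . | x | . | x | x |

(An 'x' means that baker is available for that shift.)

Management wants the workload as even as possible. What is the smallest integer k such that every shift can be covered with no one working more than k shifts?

5

With 4 bakers and 18 worker-slots to fill, someone must work at least ⌈18/4⌉ = 5 shifts, so k ≥ 5.
k = 5 works: Mon afternoon→Baptiste+Yoon, Mon evening→Beaumont+Baptiste, Tue morning→Beaumont, Tue afternoon→Beaumont, Tue evening→Baptiste+Eriksen, Wed morning→Beaumont, Wed afternoon→Eriksen, Wed evening→Baptiste+Yoon, Thu morning→Yoon, Thu afternoon→Baptiste+Yoon, Thu evening→Yoon, Fri morning→Beaumont+Eriksen.
Loads: Beaumont 5, Baptiste 5, Yoon 5, Eriksen 3 — all ≤ 5.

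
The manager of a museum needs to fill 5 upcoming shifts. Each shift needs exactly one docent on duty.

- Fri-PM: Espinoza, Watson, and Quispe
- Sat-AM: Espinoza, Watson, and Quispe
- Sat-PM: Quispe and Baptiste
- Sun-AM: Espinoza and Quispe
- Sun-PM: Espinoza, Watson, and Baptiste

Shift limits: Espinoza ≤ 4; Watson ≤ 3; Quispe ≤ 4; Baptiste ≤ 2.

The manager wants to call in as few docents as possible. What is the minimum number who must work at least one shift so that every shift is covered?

5 slots to fill and no one can take more than 4, so at least ⌈5/4⌉ = 2 docents are needed.
Espinoza and Quispe alone can cover everything: Fri-PM→Espinoza, Sat-AM→Espinoza, Sat-PM→Quispe, Sun-AM→Espinoza, Sun-PM→Espinoza.

2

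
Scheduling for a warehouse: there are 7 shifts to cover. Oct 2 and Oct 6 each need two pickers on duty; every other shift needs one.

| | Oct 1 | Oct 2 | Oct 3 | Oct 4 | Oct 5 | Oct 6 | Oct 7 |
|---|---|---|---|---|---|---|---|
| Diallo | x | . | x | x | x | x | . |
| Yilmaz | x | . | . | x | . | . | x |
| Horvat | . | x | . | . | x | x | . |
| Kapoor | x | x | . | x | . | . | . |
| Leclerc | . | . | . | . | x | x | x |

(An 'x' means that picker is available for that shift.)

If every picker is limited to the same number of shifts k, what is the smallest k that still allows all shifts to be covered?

2

With 5 pickers and 9 worker-slots to fill, someone must work at least ⌈9/5⌉ = 2 shifts, so k ≥ 2.
k = 2 works: Oct 1→Diallo, Oct 2→Horvat+Kapoor, Oct 3→Diallo, Oct 4→Yilmaz, Oct 5→Leclerc, Oct 6→Horvat+Leclerc, Oct 7→Yilmaz.
Loads: Diallo 2, Yilmaz 2, Horvat 2, Kapoor 1, Leclerc 2 — all ≤ 2.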